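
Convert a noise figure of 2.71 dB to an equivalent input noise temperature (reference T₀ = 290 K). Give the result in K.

F = 10^(2.71/10) = 1.86638
T_e = (F − 1)·T₀ = (1.86638 − 1) × 290 = 251 K

251 K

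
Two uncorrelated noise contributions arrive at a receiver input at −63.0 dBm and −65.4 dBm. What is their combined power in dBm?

Convert to linear, add, convert back:
P₁ = 5.01×10⁻¹⁰ W, P₂ = 2.88×10⁻¹⁰ W
P_tot = 7.90×10⁻¹⁰ W → 10 log₁₀(P_tot / 10⁻³) = −61.0 dBm

−61.0 dBm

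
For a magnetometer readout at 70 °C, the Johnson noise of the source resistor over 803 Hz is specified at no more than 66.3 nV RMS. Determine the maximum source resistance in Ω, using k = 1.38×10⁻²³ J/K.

T = 70 °C + 273.15 = 343.15 K
Johnson–Nyquist: V_n = √(4kTRB) ⇒ R = V_n² / (4kTB)
4kTB = 4 × 1.38×10⁻²³ × 343.15 × 8.03×10² = 1.52×10⁻¹⁷
R = (6.63×10⁻⁸)² / 1.52×10⁻¹⁷ = 2.89×10² Ω = 289 Ω

289 Ω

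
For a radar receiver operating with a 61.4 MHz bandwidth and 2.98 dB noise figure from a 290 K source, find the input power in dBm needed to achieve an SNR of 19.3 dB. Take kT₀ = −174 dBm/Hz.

−73.8 dBm

Sensitivity = −174 + 10 log₁₀(B) + NF + SNR_min
= −174 + 77.88 + 2.98 + 19.3
= −73.84 dBm → −73.8 dBm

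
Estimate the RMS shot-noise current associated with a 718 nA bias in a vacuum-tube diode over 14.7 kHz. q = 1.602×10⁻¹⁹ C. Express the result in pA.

I_n = √(2qI·B)
2qI·B = 2 × 1.602×10⁻¹⁹ × 7.18×10⁻⁷ × 1.47×10⁴ = 3.38×10⁻²¹ A²
I_n = √(3.38×10⁻²¹) = 5.82×10⁻¹¹ A = 58.2 pA

58.2 pA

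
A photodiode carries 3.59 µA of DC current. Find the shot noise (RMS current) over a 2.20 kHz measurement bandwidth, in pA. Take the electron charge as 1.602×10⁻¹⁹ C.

50.3 pA

I_n = √(2qI·B)
2qI·B = 2 × 1.602×10⁻¹⁹ × 3.59×10⁻⁶ × 2.20×10³ = 2.53×10⁻²¹ A²
I_n = √(2.53×10⁻²¹) = 5.03×10⁻¹¹ A = 50.3 pA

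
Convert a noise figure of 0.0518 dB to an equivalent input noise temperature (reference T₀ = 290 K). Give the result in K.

F = 10^(0.0518/10) = 1.012
T_e = (F − 1)·T₀ = (1.012 − 1) × 290 = 3.48 K

3.48 K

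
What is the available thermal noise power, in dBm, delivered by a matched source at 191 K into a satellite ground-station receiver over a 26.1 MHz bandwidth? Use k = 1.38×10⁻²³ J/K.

−101.6 dBm

P_n = kTB = 1.38×10⁻²³ × 191 × 2.61×10⁷ = 6.88×10⁻¹⁴ W
In dBm: 10 log₁₀(6.88×10⁻¹⁴ / 10⁻³) = −101.6 dBm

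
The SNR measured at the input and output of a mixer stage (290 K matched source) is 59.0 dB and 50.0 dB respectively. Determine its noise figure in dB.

9.0 dB

NF (dB) = SNR_in(dB) − SNR_out(dB) when the source is at T₀
NF = 59.0 − 50.0 = 9.0 dB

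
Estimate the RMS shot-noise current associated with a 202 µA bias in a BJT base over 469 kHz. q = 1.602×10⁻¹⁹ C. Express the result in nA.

5.51 nA

I_n = √(2qI·B)
2qI·B = 2 × 1.602×10⁻¹⁹ × 2.02×10⁻⁴ × 4.69×10⁵ = 3.04×10⁻¹⁷ A²
I_n = √(3.04×10⁻¹⁷) = 5.51×10⁻⁹ A = 5.51 nA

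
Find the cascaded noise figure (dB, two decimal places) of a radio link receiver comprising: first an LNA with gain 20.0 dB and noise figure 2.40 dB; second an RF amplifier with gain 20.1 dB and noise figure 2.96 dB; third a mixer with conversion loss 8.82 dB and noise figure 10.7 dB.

Convert to linear (a loss of L dB is a gain of −L dB): F_i = 10^(NF_i/10), G_i = 10^(G_i,dB/10)
  Stage 1: F_1 = 10^(2.40/10) = 1.738, G_1 = 10^(20.0/10) = 100.0
  Stage 2: F_2 = 10^(2.96/10) = 1.977, G_2 = 10^(20.1/10) = 102.3
  Stage 3: F_3 = 10^(10.7/10) = 11.75, G_3 = 10^(−8.82/10) = 0.1312
Friis cascade:
  F = 1.738 + (1.977 − 1)/100.0 + (11.75 − 1)/1.023×10⁴ = 1.749
NF = 10 log₁₀(1.749) = 2.43 dB

2.43 dB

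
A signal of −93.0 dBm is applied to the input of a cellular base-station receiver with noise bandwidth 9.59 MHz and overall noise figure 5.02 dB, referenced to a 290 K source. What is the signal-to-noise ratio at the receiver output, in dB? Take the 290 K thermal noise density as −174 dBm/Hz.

Noise floor: N = −174 + 10 log₁₀(B) + NF
10 log₁₀(9.59×10⁶) = 69.82 dB
N = −174 + 69.82 + 5.02 = −99.16 dBm
SNR = P_sig − N = −93.0 − (−99.16) = 6.16 dB → 6.2 dB

6.2 dB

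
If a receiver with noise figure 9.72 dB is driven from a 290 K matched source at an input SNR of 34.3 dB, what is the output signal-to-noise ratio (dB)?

24.58 dB

By definition F = SNR_in/SNR_out, so in dB: SNR_out = SNR_in − NF
SNR_out = 34.3 − 9.72 = 24.58 dB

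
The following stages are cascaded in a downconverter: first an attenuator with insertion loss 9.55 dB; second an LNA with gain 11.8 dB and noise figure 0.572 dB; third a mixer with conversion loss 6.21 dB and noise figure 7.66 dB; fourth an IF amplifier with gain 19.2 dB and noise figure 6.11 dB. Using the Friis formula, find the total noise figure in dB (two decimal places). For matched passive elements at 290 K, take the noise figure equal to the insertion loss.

Convert to linear (a loss of L dB is a gain of −L dB): F_i = 10^(NF_i/10), G_i = 10^(G_i,dB/10)
  Stage 1: F_1 = 10^(9.55/10) = 9.016, G_1 = 10^(−9.55/10) = 0.1109
  Stage 2: F_2 = 10^(0.572/10) = 1.141, G_2 = 10^(11.8/10) = 15.14
  Stage 3: F_3 = 10^(7.66/10) = 5.834, G_3 = 10^(−6.21/10) = 0.2393
  Stage 4: F_4 = 10^(6.11/10) = 4.083, G_4 = 10^(19.2/10) = 83.18
Friis cascade:
  F = 9.016 + (1.141 − 1)/0.1109 + (5.834 − 1)/1.679 + (4.083 − 1)/0.4018 = 20.84
NF = 10 log₁₀(20.84) = 13.19 dB

13.19 dB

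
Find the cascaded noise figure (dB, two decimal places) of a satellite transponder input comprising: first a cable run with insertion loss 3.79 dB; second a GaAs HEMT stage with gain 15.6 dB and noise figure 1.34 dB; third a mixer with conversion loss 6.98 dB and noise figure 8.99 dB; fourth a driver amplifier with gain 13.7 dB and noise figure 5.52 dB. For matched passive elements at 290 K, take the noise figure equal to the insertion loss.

6.59 dB

Convert to linear (a loss of L dB is a gain of −L dB): F_i = 10^(NF_i/10), G_i = 10^(G_i,dB/10)
  Stage 1: F_1 = 10^(3.79/10) = 2.393, G_1 = 10^(−3.79/10) = 0.4178
  Stage 2: F_2 = 10^(1.34/10) = 1.361, G_2 = 10^(15.6/10) = 36.31
  Stage 3: F_3 = 10^(8.99/10) = 7.925, G_3 = 10^(−6.98/10) = 0.2004
  Stage 4: F_4 = 10^(5.52/10) = 3.565, G_4 = 10^(13.7/10) = 23.44
Friis cascade:
  F = 2.393 + (1.361 − 1)/0.4178 + (7.925 − 1)/15.17 + (3.565 − 1)/3.041 = 4.558
NF = 10 log₁₀(4.558) = 6.59 dB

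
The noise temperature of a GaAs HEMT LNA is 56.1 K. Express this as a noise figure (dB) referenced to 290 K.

0.768 dB

F = 1 + T_e/T₀ = 1 + 56.1/290 = 1.19345
NF = 10 log₁₀(1.19345) = 0.768 dB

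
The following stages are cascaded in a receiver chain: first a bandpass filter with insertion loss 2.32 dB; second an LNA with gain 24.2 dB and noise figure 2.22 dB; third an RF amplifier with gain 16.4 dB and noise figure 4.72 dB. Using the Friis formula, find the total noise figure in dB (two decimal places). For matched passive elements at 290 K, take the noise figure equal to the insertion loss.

Convert to linear (a loss of L dB is a gain of −L dB): F_i = 10^(NF_i/10), G_i = 10^(G_i,dB/10)
  Stage 1: F_1 = 10^(2.32/10) = 1.706, G_1 = 10^(−2.32/10) = 0.5861
  Stage 2: F_2 = 10^(2.22/10) = 1.667, G_2 = 10^(24.2/10) = 263.0
  Stage 3: F_3 = 10^(4.72/10) = 2.965, G_3 = 10^(16.4/10) = 43.65
Friis cascade:
  F = 1.706 + (1.667 − 1)/0.5861 + (2.965 − 1)/154.2 = 2.857
NF = 10 log₁₀(2.857) = 4.56 dB

4.56 dB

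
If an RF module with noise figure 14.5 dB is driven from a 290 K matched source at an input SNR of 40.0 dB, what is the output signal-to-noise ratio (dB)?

By definition F = SNR_in/SNR_out, so in dB: SNR_out = SNR_in − NF
SNR_out = 40.0 − 14.5 = 25.5 dB

25.5 dB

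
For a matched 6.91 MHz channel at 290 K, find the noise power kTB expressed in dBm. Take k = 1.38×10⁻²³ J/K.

P_n = kTB = 1.38×10⁻²³ × 290 × 6.91×10⁶ = 2.77×10⁻¹⁴ W
In dBm: 10 log₁₀(2.77×10⁻¹⁴ / 10⁻³) = −105.6 dBm

−105.6 dBm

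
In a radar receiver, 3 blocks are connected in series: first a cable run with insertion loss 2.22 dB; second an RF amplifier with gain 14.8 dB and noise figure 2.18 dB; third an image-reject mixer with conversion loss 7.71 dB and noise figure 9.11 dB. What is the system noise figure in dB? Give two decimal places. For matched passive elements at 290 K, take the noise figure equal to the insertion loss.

4.98 dB

Convert to linear (a loss of L dB is a gain of −L dB): F_i = 10^(NF_i/10), G_i = 10^(G_i,dB/10)
  Stage 1: F_1 = 10^(2.22/10) = 1.667, G_1 = 10^(−2.22/10) = 0.5998
  Stage 2: F_2 = 10^(2.18/10) = 1.652, G_2 = 10^(14.8/10) = 30.20
  Stage 3: F_3 = 10^(9.11/10) = 8.147, G_3 = 10^(−7.71/10) = 0.1694
Friis cascade:
  F = 1.667 + (1.652 − 1)/0.5998 + (8.147 − 1)/18.11 = 3.149
NF = 10 log₁₀(3.149) = 4.98 dB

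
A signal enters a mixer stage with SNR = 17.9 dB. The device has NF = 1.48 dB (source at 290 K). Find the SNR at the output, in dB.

16.42 dB

By definition F = SNR_in/SNR_out, so in dB: SNR_out = SNR_in − NF
SNR_out = 17.9 − 1.48 = 16.42 dB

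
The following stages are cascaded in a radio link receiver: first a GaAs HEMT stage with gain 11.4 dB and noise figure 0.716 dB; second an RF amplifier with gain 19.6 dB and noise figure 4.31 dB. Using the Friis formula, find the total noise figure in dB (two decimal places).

1.15 dB

Convert to linear (a loss of L dB is a gain of −L dB): F_i = 10^(NF_i/10), G_i = 10^(G_i,dB/10)
  Stage 1: F_1 = 10^(0.716/10) = 1.179, G_1 = 10^(11.4/10) = 13.80
  Stage 2: F_2 = 10^(4.31/10) = 2.698, G_2 = 10^(19.6/10) = 91.20
Friis cascade:
  F = 1.179 + (2.698 − 1)/13.80 = 1.302
NF = 10 log₁₀(1.302) = 1.15 dB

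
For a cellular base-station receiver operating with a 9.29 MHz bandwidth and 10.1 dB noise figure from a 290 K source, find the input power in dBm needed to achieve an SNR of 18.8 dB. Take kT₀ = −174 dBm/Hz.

−75.4 dBm

Sensitivity = −174 + 10 log₁₀(B) + NF + SNR_min
= −174 + 69.68 + 10.1 + 18.8
= −75.42 dBm → −75.4 dBm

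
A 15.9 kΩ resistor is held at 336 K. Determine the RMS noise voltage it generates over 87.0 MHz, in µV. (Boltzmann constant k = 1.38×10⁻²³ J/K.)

V_n = √(4kTRB)
4kTRB = 4 × 1.38×10⁻²³ × 336 × 1.59×10⁴ × 8.70×10⁷ = 2.57×10⁻⁸ V²
V_n = √(2.57×10⁻⁸) = 1.60×10⁻⁴ V = 160 µV

160 µV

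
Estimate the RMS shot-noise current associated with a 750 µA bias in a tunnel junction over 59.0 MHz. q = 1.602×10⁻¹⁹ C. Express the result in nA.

I_n = √(2qI·B)
2qI·B = 2 × 1.602×10⁻¹⁹ × 7.50×10⁻⁴ × 5.90×10⁷ = 1.42×10⁻¹⁴ A²
I_n = √(1.42×10⁻¹⁴) = 1.19×10⁻⁷ A = 119 nA

119 nA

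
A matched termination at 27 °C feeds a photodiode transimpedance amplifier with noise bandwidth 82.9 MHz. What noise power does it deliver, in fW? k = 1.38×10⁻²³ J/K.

T = 27 °C + 273.15 = 300.15 K
P_n = kTB = 1.38×10⁻²³ × 300.15 × 8.29×10⁷ = 3.43×10⁻¹³ W = 343 fW

343 fW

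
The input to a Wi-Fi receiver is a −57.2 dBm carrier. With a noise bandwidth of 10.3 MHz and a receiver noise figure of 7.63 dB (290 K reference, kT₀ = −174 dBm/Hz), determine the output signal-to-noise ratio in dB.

39.0 dB

Noise floor: N = −174 + 10 log₁₀(B) + NF
10 log₁₀(1.03×10⁷) = 70.13 dB
N = −174 + 70.13 + 7.63 = −96.24 dBm
SNR = P_sig − N = −57.2 − (−96.24) = 39.04 dB → 39.0 dB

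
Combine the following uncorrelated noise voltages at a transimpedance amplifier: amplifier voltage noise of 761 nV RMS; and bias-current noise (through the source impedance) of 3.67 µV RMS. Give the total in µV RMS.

Uncorrelated sources add in power (mean-square): V_tot = √(ΣV_i²)
V_tot = √[(7.61×10⁻⁷)² + (3.67×10⁻⁶)²] = 3.75×10⁻⁶ V = 3.75 µV

3.75 µV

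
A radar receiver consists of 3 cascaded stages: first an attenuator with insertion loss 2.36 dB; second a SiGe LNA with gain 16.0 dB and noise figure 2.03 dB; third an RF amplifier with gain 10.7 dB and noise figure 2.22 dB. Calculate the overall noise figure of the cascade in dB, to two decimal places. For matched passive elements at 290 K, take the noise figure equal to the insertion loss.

4.44 dB

Convert to linear (a loss of L dB is a gain of −L dB): F_i = 10^(NF_i/10), G_i = 10^(G_i,dB/10)
  Stage 1: F_1 = 10^(2.36/10) = 1.722, G_1 = 10^(−2.36/10) = 0.5808
  Stage 2: F_2 = 10^(2.03/10) = 1.596, G_2 = 10^(16.0/10) = 39.81
  Stage 3: F_3 = 10^(2.22/10) = 1.667, G_3 = 10^(10.7/10) = 11.75
Friis cascade:
  F = 1.722 + (1.596 − 1)/0.5808 + (1.667 − 1)/23.12 = 2.777
NF = 10 log₁₀(2.777) = 4.44 dB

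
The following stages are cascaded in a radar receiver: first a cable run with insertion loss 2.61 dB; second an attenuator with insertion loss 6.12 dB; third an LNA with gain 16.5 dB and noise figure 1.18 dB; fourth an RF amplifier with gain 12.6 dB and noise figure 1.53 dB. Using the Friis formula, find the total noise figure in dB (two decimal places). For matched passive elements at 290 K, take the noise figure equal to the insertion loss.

9.94 dB

Convert to linear (a loss of L dB is a gain of −L dB): F_i = 10^(NF_i/10), G_i = 10^(G_i,dB/10)
  Stage 1: F_1 = 10^(2.61/10) = 1.824, G_1 = 10^(−2.61/10) = 0.5483
  Stage 2: F_2 = 10^(6.12/10) = 4.093, G_2 = 10^(−6.12/10) = 0.2443
  Stage 3: F_3 = 10^(1.18/10) = 1.312, G_3 = 10^(16.5/10) = 44.67
  Stage 4: F_4 = 10^(1.53/10) = 1.422, G_4 = 10^(12.6/10) = 18.20
Friis cascade:
  F = 1.824 + (4.093 − 1)/0.5483 + (1.312 − 1)/0.1340 + (1.422 − 1)/5.984 = 9.865
NF = 10 log₁₀(9.865) = 9.94 dB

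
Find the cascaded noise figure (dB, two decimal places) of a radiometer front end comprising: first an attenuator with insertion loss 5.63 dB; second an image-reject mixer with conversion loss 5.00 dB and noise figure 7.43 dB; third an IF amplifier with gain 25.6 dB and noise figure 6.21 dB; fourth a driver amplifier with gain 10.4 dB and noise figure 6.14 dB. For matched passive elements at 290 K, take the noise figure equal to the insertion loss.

17.56 dB

Convert to linear (a loss of L dB is a gain of −L dB): F_i = 10^(NF_i/10), G_i = 10^(G_i,dB/10)
  Stage 1: F_1 = 10^(5.63/10) = 3.656, G_1 = 10^(−5.63/10) = 0.2735
  Stage 2: F_2 = 10^(7.43/10) = 5.534, G_2 = 10^(−5.00/10) = 0.3162
  Stage 3: F_3 = 10^(6.21/10) = 4.178, G_3 = 10^(25.6/10) = 363.1
  Stage 4: F_4 = 10^(6.14/10) = 4.111, G_4 = 10^(10.4/10) = 10.96
Friis cascade:
  F = 3.656 + (5.534 − 1)/0.2735 + (4.178 − 1)/0.08650 + (4.111 − 1)/31.41 = 57.07
NF = 10 log₁₀(57.07) = 17.56 dB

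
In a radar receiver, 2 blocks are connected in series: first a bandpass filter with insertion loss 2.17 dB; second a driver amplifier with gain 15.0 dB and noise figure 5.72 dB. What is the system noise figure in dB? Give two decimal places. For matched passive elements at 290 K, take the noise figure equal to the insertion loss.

Convert to linear (a loss of L dB is a gain of −L dB): F_i = 10^(NF_i/10), G_i = 10^(G_i,dB/10)
  Stage 1: F_1 = 10^(2.17/10) = 1.648, G_1 = 10^(−2.17/10) = 0.6067
  Stage 2: F_2 = 10^(5.72/10) = 3.733, G_2 = 10^(15.0/10) = 31.62
Friis cascade:
  F = 1.648 + (3.733 − 1)/0.6067 = 6.152
NF = 10 log₁₀(6.152) = 7.89 dB

7.89 dB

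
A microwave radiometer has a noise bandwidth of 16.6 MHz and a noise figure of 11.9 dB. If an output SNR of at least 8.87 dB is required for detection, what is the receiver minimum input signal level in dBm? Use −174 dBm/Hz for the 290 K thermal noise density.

Sensitivity = −174 + 10 log₁₀(B) + NF + SNR_min
= −174 + 72.2 + 11.9 + 8.87
= −81.03 dBm → −81.0 dBm

−81.0 dBm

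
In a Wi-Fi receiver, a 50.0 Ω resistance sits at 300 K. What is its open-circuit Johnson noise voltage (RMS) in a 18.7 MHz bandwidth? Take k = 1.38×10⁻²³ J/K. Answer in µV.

3.93 µV

V_n = √(4kTRB)
4kTRB = 4 × 1.38×10⁻²³ × 300 × 5.00×10¹ × 1.87×10⁷ = 1.55×10⁻¹¹ V²
V_n = √(1.55×10⁻¹¹) = 3.93×10⁻⁶ V = 3.93 µV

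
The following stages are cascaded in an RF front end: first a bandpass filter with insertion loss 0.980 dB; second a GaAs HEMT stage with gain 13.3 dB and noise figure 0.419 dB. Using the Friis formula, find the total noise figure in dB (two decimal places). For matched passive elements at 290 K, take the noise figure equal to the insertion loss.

Convert to linear (a loss of L dB is a gain of −L dB): F_i = 10^(NF_i/10), G_i = 10^(G_i,dB/10)
  Stage 1: F_1 = 10^(0.980/10) = 1.253, G_1 = 10^(−0.980/10) = 0.7980
  Stage 2: F_2 = 10^(0.419/10) = 1.101, G_2 = 10^(13.3/10) = 21.38
Friis cascade:
  F = 1.253 + (1.101 − 1)/0.7980 = 1.380
NF = 10 log₁₀(1.380) = 1.40 dB

1.40 dB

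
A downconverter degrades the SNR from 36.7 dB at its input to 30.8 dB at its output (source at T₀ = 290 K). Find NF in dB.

NF (dB) = SNR_in(dB) − SNR_out(dB) when the source is at T₀
NF = 36.7 − 30.8 = 5.9 dB

5.9 dB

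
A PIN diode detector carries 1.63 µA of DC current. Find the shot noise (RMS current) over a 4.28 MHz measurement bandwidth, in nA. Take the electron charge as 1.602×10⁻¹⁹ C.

I_n = √(2qI·B)
2qI·B = 2 × 1.602×10⁻¹⁹ × 1.63×10⁻⁶ × 4.28×10⁶ = 2.24×10⁻¹⁸ A²
I_n = √(2.24×10⁻¹⁸) = 1.50×10⁻⁹ A = 1.50 nA

1.50 nA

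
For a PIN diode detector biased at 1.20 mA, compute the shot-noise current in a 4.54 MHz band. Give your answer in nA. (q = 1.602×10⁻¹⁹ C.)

I_n = √(2qI·B)
2qI·B = 2 × 1.602×10⁻¹⁹ × 1.20×10⁻³ × 4.54×10⁶ = 1.75×10⁻¹⁵ A²
I_n = √(1.75×10⁻¹⁵) = 4.18×10⁻⁸ A = 41.8 nA

41.8 nA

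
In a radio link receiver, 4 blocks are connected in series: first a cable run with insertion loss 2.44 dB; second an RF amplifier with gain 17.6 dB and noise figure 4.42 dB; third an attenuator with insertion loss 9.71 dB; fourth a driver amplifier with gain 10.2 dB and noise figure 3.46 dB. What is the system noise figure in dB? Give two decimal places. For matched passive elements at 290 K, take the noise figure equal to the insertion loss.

Convert to linear (a loss of L dB is a gain of −L dB): F_i = 10^(NF_i/10), G_i = 10^(G_i,dB/10)
  Stage 1: F_1 = 10^(2.44/10) = 1.754, G_1 = 10^(−2.44/10) = 0.5702
  Stage 2: F_2 = 10^(4.42/10) = 2.767, G_2 = 10^(17.6/10) = 57.54
  Stage 3: F_3 = 10^(9.71/10) = 9.354, G_3 = 10^(−9.71/10) = 0.1069
  Stage 4: F_4 = 10^(3.46/10) = 2.218, G_4 = 10^(10.2/10) = 10.47
Friis cascade:
  F = 1.754 + (2.767 − 1)/0.5702 + (9.354 − 1)/32.81 + (2.218 − 1)/3.508 = 5.455
NF = 10 log₁₀(5.455) = 7.37 dB

7.37 dB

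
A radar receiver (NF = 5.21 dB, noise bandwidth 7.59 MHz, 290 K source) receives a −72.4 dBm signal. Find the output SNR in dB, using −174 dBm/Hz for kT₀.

27.6 dB

Noise floor: N = −174 + 10 log₁₀(B) + NF
10 log₁₀(7.59×10⁶) = 68.8 dB
N = −174 + 68.8 + 5.21 = −99.99 dBm
SNR = P_sig − N = −72.4 − (−99.99) = 27.59 dB → 27.6 dB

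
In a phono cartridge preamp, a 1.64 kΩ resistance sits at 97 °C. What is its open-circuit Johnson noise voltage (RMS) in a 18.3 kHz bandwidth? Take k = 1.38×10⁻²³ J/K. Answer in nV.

T = 97 °C + 273.15 = 370.15 K
V_n = √(4kTRB)
4kTRB = 4 × 1.38×10⁻²³ × 370.15 × 1.64×10³ × 1.83×10⁴ = 6.13×10⁻¹³ V²
V_n = √(6.13×10⁻¹³) = 7.83×10⁻⁷ V = 783 nV

783 nV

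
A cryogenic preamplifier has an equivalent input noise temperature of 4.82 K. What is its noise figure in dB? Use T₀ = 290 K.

F = 1 + T_e/T₀ = 1 + 4.82/290 = 1.01662
NF = 10 log₁₀(1.01662) = 0.072 dB

0.072 dB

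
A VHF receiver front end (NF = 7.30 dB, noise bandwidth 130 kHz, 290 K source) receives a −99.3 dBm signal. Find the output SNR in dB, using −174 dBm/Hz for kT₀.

Noise floor: N = −174 + 10 log₁₀(B) + NF
10 log₁₀(1.30×10⁵) = 51.14 dB
N = −174 + 51.14 + 7.30 = −115.56 dBm
SNR = P_sig − N = −99.3 − (−115.56) = 16.26 dB → 16.3 dB

16.3 dB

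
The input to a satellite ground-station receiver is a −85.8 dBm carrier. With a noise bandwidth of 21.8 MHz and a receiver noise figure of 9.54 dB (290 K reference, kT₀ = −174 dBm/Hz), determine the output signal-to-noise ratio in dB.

5.3 dB

Noise floor: N = −174 + 10 log₁₀(B) + NF
10 log₁₀(2.18×10⁷) = 73.38 dB
N = −174 + 73.38 + 9.54 = −91.08 dBm
SNR = P_sig − N = −85.8 − (−91.08) = 5.28 dB → 5.3 dB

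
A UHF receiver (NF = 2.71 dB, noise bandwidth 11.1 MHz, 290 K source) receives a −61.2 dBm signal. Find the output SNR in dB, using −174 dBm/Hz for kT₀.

Noise floor: N = −174 + 10 log₁₀(B) + NF
10 log₁₀(1.11×10⁷) = 70.45 dB
N = −174 + 70.45 + 2.71 = −100.84 dBm
SNR = P_sig − N = −61.2 − (−100.84) = 39.64 dB → 39.6 dB

39.6 dB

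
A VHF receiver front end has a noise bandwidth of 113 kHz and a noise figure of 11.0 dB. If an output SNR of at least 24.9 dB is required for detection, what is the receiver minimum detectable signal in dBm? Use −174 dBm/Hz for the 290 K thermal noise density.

−87.6 dBm

Sensitivity = −174 + 10 log₁₀(B) + NF + SNR_min
= −174 + 50.53 + 11.0 + 24.9
= −87.57 dBm → −87.6 dBm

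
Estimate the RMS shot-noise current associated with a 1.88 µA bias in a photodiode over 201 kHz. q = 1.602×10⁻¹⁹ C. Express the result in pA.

I_n = √(2qI·B)
2qI·B = 2 × 1.602×10⁻¹⁹ × 1.88×10⁻⁶ × 2.01×10⁵ = 1.21×10⁻¹⁹ A²
I_n = √(1.21×10⁻¹⁹) = 3.48×10⁻¹⁰ A = 348 pA

348 pA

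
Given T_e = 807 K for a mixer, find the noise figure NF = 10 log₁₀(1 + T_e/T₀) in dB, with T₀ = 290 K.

5.78 dB

F = 1 + T_e/T₀ = 1 + 807/290 = 3.78276
NF = 10 log₁₀(3.78276) = 5.78 dB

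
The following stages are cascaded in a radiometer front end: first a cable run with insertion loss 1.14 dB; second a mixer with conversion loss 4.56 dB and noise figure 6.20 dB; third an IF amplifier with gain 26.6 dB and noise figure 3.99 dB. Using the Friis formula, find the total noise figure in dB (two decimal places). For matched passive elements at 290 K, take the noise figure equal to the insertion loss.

10.42 dB

Convert to linear (a loss of L dB is a gain of −L dB): F_i = 10^(NF_i/10), G_i = 10^(G_i,dB/10)
  Stage 1: F_1 = 10^(1.14/10) = 1.300, G_1 = 10^(−1.14/10) = 0.7691
  Stage 2: F_2 = 10^(6.20/10) = 4.169, G_2 = 10^(−4.56/10) = 0.3499
  Stage 3: F_3 = 10^(3.99/10) = 2.506, G_3 = 10^(26.6/10) = 457.1
Friis cascade:
  F = 1.300 + (4.169 − 1)/0.7691 + (2.506 − 1)/0.2692 = 11.02
NF = 10 log₁₀(11.02) = 10.42 dB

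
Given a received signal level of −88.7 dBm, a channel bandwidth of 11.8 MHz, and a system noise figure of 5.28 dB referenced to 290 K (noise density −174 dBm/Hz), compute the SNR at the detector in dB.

9.3 dB

Noise floor: N = −174 + 10 log₁₀(B) + NF
10 log₁₀(1.18×10⁷) = 70.72 dB
N = −174 + 70.72 + 5.28 = −98.00 dBm
SNR = P_sig − N = −88.7 − (−98.00) = 9.30 dB → 9.3 dB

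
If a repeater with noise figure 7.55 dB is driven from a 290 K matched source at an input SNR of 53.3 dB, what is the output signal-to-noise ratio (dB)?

By definition F = SNR_in/SNR_out, so in dB: SNR_out = SNR_in − NF
SNR_out = 53.3 − 7.55 = 45.75 dB

45.75 dB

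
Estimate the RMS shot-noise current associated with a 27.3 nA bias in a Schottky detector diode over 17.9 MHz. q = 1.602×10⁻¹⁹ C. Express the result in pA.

396 pA

I_n = √(2qI·B)
2qI·B = 2 × 1.602×10⁻¹⁹ × 2.73×10⁻⁸ × 1.79×10⁷ = 1.57×10⁻¹⁹ A²
I_n = √(1.57×10⁻¹⁹) = 3.96×10⁻¹⁰ A = 396 pA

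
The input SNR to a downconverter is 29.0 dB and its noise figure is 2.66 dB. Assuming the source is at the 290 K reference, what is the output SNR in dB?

By definition F = SNR_in/SNR_out, so in dB: SNR_out = SNR_in − NF
SNR_out = 29.0 − 2.66 = 26.34 dB

26.34 dB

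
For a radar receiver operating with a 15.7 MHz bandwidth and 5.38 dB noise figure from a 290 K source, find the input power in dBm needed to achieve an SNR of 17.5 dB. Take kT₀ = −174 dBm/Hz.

−79.2 dBm

Sensitivity = −174 + 10 log₁₀(B) + NF + SNR_min
= −174 + 71.96 + 5.38 + 17.5
= −79.16 dBm → −79.2 dBm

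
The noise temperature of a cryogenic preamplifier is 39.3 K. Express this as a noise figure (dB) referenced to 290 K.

0.552 dB

F = 1 + T_e/T₀ = 1 + 39.3/290 = 1.13552
NF = 10 log₁₀(1.13552) = 0.552 dB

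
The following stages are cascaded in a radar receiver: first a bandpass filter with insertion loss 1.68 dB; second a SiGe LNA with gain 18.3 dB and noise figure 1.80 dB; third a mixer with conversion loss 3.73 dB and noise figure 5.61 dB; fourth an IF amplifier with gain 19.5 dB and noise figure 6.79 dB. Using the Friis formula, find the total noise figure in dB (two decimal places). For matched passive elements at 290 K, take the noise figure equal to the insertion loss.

3.94 dB

Convert to linear (a loss of L dB is a gain of −L dB): F_i = 10^(NF_i/10), G_i = 10^(G_i,dB/10)
  Stage 1: F_1 = 10^(1.68/10) = 1.472, G_1 = 10^(−1.68/10) = 0.6792
  Stage 2: F_2 = 10^(1.80/10) = 1.514, G_2 = 10^(18.3/10) = 67.61
  Stage 3: F_3 = 10^(5.61/10) = 3.639, G_3 = 10^(−3.73/10) = 0.4236
  Stage 4: F_4 = 10^(6.79/10) = 4.775, G_4 = 10^(19.5/10) = 89.13
Friis cascade:
  F = 1.472 + (1.514 − 1)/0.6792 + (3.639 − 1)/45.92 + (4.775 − 1)/19.45 = 2.480
NF = 10 log₁₀(2.480) = 3.94 dB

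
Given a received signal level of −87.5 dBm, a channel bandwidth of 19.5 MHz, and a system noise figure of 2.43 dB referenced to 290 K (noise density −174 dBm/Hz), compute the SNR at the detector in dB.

11.2 dB

Noise floor: N = −174 + 10 log₁₀(B) + NF
10 log₁₀(1.95×10⁷) = 72.9 dB
N = −174 + 72.9 + 2.43 = −98.67 dBm
SNR = P_sig − N = −87.5 − (−98.67) = 11.17 dB → 11.2 dB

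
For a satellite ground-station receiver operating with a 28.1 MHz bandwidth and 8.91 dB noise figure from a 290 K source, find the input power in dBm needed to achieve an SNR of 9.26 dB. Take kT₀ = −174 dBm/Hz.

Sensitivity = −174 + 10 log₁₀(B) + NF + SNR_min
= −174 + 74.49 + 8.91 + 9.26
= −81.34 dBm → −81.3 dBm

−81.3 dBm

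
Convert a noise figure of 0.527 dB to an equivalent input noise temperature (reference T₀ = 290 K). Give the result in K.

F = 10^(0.527/10) = 1.12902
T_e = (F − 1)·T₀ = (1.12902 − 1) × 290 = 37.4 K

37.4 K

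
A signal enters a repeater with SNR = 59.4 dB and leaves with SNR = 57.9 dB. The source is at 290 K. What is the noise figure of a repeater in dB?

1.5 dB

NF (dB) = SNR_in(dB) − SNR_out(dB) when the source is at T₀
NF = 59.4 − 57.9 = 1.5 dB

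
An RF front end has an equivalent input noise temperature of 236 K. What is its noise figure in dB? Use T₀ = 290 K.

2.59 dB

F = 1 + T_e/T₀ = 1 + 236/290 = 1.81379
NF = 10 log₁₀(1.81379) = 2.59 dB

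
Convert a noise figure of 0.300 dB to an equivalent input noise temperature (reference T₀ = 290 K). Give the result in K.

20.7 K

F = 10^(0.300/10) = 1.07152
T_e = (F − 1)·T₀ = (1.07152 − 1) × 290 = 20.7 K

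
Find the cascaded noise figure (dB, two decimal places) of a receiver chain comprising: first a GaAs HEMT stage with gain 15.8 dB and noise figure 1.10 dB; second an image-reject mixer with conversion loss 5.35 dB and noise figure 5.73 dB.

1.34 dB

Convert to linear (a loss of L dB is a gain of −L dB): F_i = 10^(NF_i/10), G_i = 10^(G_i,dB/10)
  Stage 1: F_1 = 10^(1.10/10) = 1.288, G_1 = 10^(15.8/10) = 38.02
  Stage 2: F_2 = 10^(5.73/10) = 3.741, G_2 = 10^(−5.35/10) = 0.2917
Friis cascade:
  F = 1.288 + (3.741 − 1)/38.02 = 1.360
NF = 10 log₁₀(1.360) = 1.34 dB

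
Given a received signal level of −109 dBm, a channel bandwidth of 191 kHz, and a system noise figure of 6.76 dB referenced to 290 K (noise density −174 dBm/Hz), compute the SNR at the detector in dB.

5.4 dB

Noise floor: N = −174 + 10 log₁₀(B) + NF
10 log₁₀(1.91×10⁵) = 52.81 dB
N = −174 + 52.81 + 6.76 = −114.43 dBm
SNR = P_sig − N = −109 − (−114.43) = 5.43 dB → 5.4 dB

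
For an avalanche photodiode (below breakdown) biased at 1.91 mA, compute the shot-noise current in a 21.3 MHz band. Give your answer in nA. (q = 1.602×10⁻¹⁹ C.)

114 nA

I_n = √(2qI·B)
2qI·B = 2 × 1.602×10⁻¹⁹ × 1.91×10⁻³ × 2.13×10⁷ = 1.30×10⁻¹⁴ A²
I_n = √(1.30×10⁻¹⁴) = 1.14×10⁻⁷ A = 114 nA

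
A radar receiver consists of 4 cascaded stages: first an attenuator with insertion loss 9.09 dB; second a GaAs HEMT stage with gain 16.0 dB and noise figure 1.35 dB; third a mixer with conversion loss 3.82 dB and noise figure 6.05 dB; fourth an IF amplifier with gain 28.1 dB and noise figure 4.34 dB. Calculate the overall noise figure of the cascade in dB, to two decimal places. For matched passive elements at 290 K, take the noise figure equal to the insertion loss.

10.98 dB

Convert to linear (a loss of L dB is a gain of −L dB): F_i = 10^(NF_i/10), G_i = 10^(G_i,dB/10)
  Stage 1: F_1 = 10^(9.09/10) = 8.110, G_1 = 10^(−9.09/10) = 0.1233
  Stage 2: F_2 = 10^(1.35/10) = 1.365, G_2 = 10^(16.0/10) = 39.81
  Stage 3: F_3 = 10^(6.05/10) = 4.027, G_3 = 10^(−3.82/10) = 0.4150
  Stage 4: F_4 = 10^(4.34/10) = 2.716, G_4 = 10^(28.1/10) = 645.7
Friis cascade:
  F = 8.110 + (1.365 − 1)/0.1233 + (4.027 − 1)/4.909 + (2.716 − 1)/2.037 = 12.53
NF = 10 log₁₀(12.53) = 10.98 dB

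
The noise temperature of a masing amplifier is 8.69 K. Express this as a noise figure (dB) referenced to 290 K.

0.128 dB

F = 1 + T_e/T₀ = 1 + 8.69/290 = 1.02997
NF = 10 log₁₀(1.02997) = 0.128 dB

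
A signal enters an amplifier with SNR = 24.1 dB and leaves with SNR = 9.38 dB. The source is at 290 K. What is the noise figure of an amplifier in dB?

14.72 dB

NF (dB) = SNR_in(dB) − SNR_out(dB) when the source is at T₀
NF = 24.1 − 9.38 = 14.72 dB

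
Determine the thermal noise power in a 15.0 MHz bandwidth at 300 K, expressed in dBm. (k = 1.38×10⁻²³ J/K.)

P_n = kTB = 1.38×10⁻²³ × 300 × 1.50×10⁷ = 6.21×10⁻¹⁴ W
In dBm: 10 log₁₀(6.21×10⁻¹⁴ / 10⁻³) = −102.1 dBm

−102.1 dBm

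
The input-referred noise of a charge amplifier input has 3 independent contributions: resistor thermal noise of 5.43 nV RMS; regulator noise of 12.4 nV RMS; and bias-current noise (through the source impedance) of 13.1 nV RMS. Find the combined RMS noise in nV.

18.8 nV

Uncorrelated sources add in power (mean-square): V_tot = √(ΣV_i²)
V_tot = √[(5.43×10⁻⁹)² + (1.24×10⁻⁸)² + (1.31×10⁻⁸)²] = 1.88×10⁻⁸ V = 18.8 nV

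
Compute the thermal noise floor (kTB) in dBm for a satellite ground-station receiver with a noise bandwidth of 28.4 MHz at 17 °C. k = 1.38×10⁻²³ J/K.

−99.4 dBm

T = 17 °C + 273.15 = 290.15 K
P_n = kTB = 1.38×10⁻²³ × 290.15 × 2.84×10⁷ = 1.14×10⁻¹³ W
In dBm: 10 log₁₀(1.14×10⁻¹³ / 10⁻³) = −99.4 dBm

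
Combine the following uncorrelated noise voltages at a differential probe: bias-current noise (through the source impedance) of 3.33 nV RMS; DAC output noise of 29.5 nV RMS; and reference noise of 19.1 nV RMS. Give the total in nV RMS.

35.3 nV

Uncorrelated sources add in power (mean-square): V_tot = √(ΣV_i²)
V_tot = √[(3.33×10⁻⁹)² + (2.95×10⁻⁸)² + (1.91×10⁻⁸)²] = 3.53×10⁻⁸ V = 35.3 nV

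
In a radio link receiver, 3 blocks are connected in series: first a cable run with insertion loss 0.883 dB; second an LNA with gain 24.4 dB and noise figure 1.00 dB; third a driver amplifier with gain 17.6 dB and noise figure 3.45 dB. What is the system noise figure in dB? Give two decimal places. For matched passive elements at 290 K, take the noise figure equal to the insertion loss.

Convert to linear (a loss of L dB is a gain of −L dB): F_i = 10^(NF_i/10), G_i = 10^(G_i,dB/10)
  Stage 1: F_1 = 10^(0.883/10) = 1.225, G_1 = 10^(−0.883/10) = 0.8160
  Stage 2: F_2 = 10^(1.00/10) = 1.259, G_2 = 10^(24.4/10) = 275.4
  Stage 3: F_3 = 10^(3.45/10) = 2.213, G_3 = 10^(17.6/10) = 57.54
Friis cascade:
  F = 1.225 + (1.259 − 1)/0.8160 + (2.213 − 1)/224.8 = 1.548
NF = 10 log₁₀(1.548) = 1.90 dB

1.90 dB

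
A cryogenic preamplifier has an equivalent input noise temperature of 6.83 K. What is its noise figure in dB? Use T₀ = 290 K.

0.101 dB

F = 1 + T_e/T₀ = 1 + 6.83/290 = 1.02355
NF = 10 log₁₀(1.02355) = 0.101 dB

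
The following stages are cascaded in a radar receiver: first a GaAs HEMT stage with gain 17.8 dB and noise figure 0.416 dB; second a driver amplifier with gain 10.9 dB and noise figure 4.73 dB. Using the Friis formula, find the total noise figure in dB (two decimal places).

0.54 dB

Convert to linear (a loss of L dB is a gain of −L dB): F_i = 10^(NF_i/10), G_i = 10^(G_i,dB/10)
  Stage 1: F_1 = 10^(0.416/10) = 1.101, G_1 = 10^(17.8/10) = 60.26
  Stage 2: F_2 = 10^(4.73/10) = 2.972, G_2 = 10^(10.9/10) = 12.30
Friis cascade:
  F = 1.101 + (2.972 − 1)/60.26 = 1.133
NF = 10 log₁₀(1.133) = 0.54 dB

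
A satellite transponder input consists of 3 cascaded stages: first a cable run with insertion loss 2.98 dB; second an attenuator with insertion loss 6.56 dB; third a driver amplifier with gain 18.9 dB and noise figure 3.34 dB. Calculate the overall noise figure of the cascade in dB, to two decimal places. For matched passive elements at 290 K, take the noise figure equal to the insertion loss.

Convert to linear (a loss of L dB is a gain of −L dB): F_i = 10^(NF_i/10), G_i = 10^(G_i,dB/10)
  Stage 1: F_1 = 10^(2.98/10) = 1.986, G_1 = 10^(−2.98/10) = 0.5035
  Stage 2: F_2 = 10^(6.56/10) = 4.529, G_2 = 10^(−6.56/10) = 0.2208
  Stage 3: F_3 = 10^(3.34/10) = 2.158, G_3 = 10^(18.9/10) = 77.62
Friis cascade:
  F = 1.986 + (4.529 − 1)/0.5035 + (2.158 − 1)/0.1112 = 19.41
NF = 10 log₁₀(19.41) = 12.88 dB

12.88 dB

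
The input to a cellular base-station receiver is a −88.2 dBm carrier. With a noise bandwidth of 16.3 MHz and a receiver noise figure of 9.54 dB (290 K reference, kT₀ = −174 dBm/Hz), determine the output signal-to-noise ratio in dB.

4.1 dB

Noise floor: N = −174 + 10 log₁₀(B) + NF
10 log₁₀(1.63×10⁷) = 72.12 dB
N = −174 + 72.12 + 9.54 = −92.34 dBm
SNR = P_sig − N = −88.2 − (−92.34) = 4.14 dB → 4.1 dB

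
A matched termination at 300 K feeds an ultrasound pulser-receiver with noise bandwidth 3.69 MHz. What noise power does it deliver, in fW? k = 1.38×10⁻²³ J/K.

P_n = kTB = 1.38×10⁻²³ × 300 × 3.69×10⁶ = 1.53×10⁻¹⁴ W = 15.3 fW

15.3 fW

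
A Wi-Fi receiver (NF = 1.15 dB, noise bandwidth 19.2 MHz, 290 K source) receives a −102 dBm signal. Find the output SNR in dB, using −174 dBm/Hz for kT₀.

−2.0 dB

Noise floor: N = −174 + 10 log₁₀(B) + NF
10 log₁₀(1.92×10⁷) = 72.83 dB
N = −174 + 72.83 + 1.15 = −100.02 dBm
SNR = P_sig − N = −102 − (−100.02) = −1.98 dB → −2.0 dB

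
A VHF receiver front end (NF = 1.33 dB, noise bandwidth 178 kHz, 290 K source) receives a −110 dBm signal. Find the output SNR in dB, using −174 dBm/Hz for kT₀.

Noise floor: N = −174 + 10 log₁₀(B) + NF
10 log₁₀(1.78×10⁵) = 52.5 dB
N = −174 + 52.5 + 1.33 = −120.17 dBm
SNR = P_sig − N = −110 − (−120.17) = 10.17 dB → 10.2 dB

10.2 dB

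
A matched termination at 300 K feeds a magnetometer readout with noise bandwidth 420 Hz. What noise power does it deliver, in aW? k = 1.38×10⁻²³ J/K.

1.74 aW

P_n = kTB = 1.38×10⁻²³ × 300 × 4.20×10² = 1.74×10⁻¹⁸ W = 1.74 aW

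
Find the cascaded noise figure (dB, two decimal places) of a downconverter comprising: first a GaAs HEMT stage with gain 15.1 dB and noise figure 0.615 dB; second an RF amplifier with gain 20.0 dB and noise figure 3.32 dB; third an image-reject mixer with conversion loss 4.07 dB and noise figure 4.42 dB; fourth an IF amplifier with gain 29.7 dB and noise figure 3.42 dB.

0.75 dB

Convert to linear (a loss of L dB is a gain of −L dB): F_i = 10^(NF_i/10), G_i = 10^(G_i,dB/10)
  Stage 1: F_1 = 10^(0.615/10) = 1.152, G_1 = 10^(15.1/10) = 32.36
  Stage 2: F_2 = 10^(3.32/10) = 2.148, G_2 = 10^(20.0/10) = 100.0
  Stage 3: F_3 = 10^(4.42/10) = 2.767, G_3 = 10^(−4.07/10) = 0.3917
  Stage 4: F_4 = 10^(3.42/10) = 2.198, G_4 = 10^(29.7/10) = 933.3
Friis cascade:
  F = 1.152 + (2.148 − 1)/32.36 + (2.767 − 1)/3236 + (2.198 − 1)/1268 = 1.189
NF = 10 log₁₀(1.189) = 0.75 dB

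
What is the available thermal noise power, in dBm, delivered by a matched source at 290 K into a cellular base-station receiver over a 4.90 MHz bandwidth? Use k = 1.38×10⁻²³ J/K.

−107.1 dBm

P_n = kTB = 1.38×10⁻²³ × 290 × 4.90×10⁶ = 1.96×10⁻¹⁴ W
In dBm: 10 log₁₀(1.96×10⁻¹⁴ / 10⁻³) = −107.1 dBm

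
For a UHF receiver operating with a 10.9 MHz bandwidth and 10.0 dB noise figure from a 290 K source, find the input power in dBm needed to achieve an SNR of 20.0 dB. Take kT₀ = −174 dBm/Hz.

−73.6 dBm

Sensitivity = −174 + 10 log₁₀(B) + NF + SNR_min
= −174 + 70.37 + 10.0 + 20.0
= −73.63 dBm → −73.6 dBm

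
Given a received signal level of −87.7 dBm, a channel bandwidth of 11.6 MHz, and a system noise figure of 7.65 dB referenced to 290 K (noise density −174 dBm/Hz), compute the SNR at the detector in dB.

8.0 dB

Noise floor: N = −174 + 10 log₁₀(B) + NF
10 log₁₀(1.16×10⁷) = 70.64 dB
N = −174 + 70.64 + 7.65 = −95.71 dBm
SNR = P_sig − N = −87.7 − (−95.71) = 8.01 dB → 8.0 dB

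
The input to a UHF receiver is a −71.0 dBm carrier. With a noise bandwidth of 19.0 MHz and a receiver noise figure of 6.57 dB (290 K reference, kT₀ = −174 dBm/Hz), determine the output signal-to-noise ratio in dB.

Noise floor: N = −174 + 10 log₁₀(B) + NF
10 log₁₀(1.90×10⁷) = 72.79 dB
N = −174 + 72.79 + 6.57 = −94.64 dBm
SNR = P_sig − N = −71.0 − (−94.64) = 23.64 dB → 23.6 dB

23.6 dB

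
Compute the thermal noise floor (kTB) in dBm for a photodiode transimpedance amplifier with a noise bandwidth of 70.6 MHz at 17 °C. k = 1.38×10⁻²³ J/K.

T = 17 °C + 273.15 = 290.15 K
P_n = kTB = 1.38×10⁻²³ × 290.15 × 7.06×10⁷ = 2.83×10⁻¹³ W
In dBm: 10 log₁₀(2.83×10⁻¹³ / 10⁻³) = −95.5 dBm

−95.5 dBm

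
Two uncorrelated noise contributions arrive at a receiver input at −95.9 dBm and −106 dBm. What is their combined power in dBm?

Convert to linear, add, convert back:
P₁ = 2.57×10⁻¹³ W, P₂ = 2.51×10⁻¹⁴ W
P_tot = 2.82×10⁻¹³ W → 10 log₁₀(P_tot / 10⁻³) = −95.5 dBm

−95.5 dBm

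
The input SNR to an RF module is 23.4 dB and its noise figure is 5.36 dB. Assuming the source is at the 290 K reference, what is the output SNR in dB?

By definition F = SNR_in/SNR_out, so in dB: SNR_out = SNR_in − NF
SNR_out = 23.4 − 5.36 = 18.04 dB

18.04 dB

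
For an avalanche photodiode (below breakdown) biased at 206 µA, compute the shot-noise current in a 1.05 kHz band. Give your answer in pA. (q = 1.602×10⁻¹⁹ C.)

263 pA

I_n = √(2qI·B)
2qI·B = 2 × 1.602×10⁻¹⁹ × 2.06×10⁻⁴ × 1.05×10³ = 6.93×10⁻²⁰ A²
I_n = √(6.93×10⁻²⁰) = 2.63×10⁻¹⁰ A = 263 pA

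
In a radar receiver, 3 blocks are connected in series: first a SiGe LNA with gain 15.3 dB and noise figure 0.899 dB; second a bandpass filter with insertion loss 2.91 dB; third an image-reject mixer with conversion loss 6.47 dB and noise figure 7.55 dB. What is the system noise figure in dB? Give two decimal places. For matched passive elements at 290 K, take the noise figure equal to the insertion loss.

1.84 dB

Convert to linear (a loss of L dB is a gain of −L dB): F_i = 10^(NF_i/10), G_i = 10^(G_i,dB/10)
  Stage 1: F_1 = 10^(0.899/10) = 1.230, G_1 = 10^(15.3/10) = 33.88
  Stage 2: F_2 = 10^(2.91/10) = 1.954, G_2 = 10^(−2.91/10) = 0.5117
  Stage 3: F_3 = 10^(7.55/10) = 5.689, G_3 = 10^(−6.47/10) = 0.2254
Friis cascade:
  F = 1.230 + (1.954 − 1)/33.88 + (5.689 − 1)/17.34 = 1.529
NF = 10 log₁₀(1.529) = 1.84 dB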